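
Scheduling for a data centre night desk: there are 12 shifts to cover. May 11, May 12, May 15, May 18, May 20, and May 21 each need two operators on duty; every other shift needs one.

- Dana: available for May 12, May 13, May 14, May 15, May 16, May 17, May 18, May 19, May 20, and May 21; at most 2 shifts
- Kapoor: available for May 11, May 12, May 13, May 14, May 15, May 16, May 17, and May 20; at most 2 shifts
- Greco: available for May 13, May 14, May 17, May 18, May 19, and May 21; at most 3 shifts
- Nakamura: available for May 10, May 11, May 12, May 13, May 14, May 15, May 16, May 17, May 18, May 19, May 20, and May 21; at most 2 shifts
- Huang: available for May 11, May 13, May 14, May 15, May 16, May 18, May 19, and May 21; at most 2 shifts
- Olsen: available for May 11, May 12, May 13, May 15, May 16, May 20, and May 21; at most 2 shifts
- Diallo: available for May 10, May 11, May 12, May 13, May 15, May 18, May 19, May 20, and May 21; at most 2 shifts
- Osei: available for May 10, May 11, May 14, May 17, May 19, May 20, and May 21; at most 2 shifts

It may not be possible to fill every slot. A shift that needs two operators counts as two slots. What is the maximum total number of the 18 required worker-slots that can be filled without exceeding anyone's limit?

17

Total capacity across all operators is 2+2+3+2+2+2+2+2 = 17, and 18 slots are needed, so at most 17 can be filled.
An assignment achieving 17: May 10→Nakamura, May 11→Huang+Olsen, May 12→Dana+Kapoor, May 13→Diallo, May 14→Greco, May 15→Huang+Olsen, May 16→Dana, May 17→Kapoor, May 18→Greco+Nakamura, May 19→Greco, May 20→Diallo+Osei, May 21→Osei.
Loads: Dana 2/2, Kapoor 2/2, Greco 3/3, Nakamura 2/2, Huang 2/2, Olsen 2/2, Diallo 2/2, Osei 2/2.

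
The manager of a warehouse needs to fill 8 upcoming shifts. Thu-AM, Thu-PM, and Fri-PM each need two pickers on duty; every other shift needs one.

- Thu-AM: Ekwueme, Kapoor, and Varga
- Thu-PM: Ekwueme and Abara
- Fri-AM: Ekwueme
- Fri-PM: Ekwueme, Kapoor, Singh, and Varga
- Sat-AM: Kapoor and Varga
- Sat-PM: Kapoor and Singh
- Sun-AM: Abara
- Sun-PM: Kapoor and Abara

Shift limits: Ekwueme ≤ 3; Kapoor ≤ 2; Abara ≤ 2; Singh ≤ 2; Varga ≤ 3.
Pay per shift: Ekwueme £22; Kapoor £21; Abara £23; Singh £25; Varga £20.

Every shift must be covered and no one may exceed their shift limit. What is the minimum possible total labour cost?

£239

Thu-PM can only be covered by Ekwueme and Abara, so that assignment is forced.
Fri-AM can only be covered by Ekwueme, so that assignment is forced.
Sun-AM can only be covered by Abara, so that assignment is forced.
Picking the cheapest available picker for each shift independently would cost £234, but that ignores the shift limits.
An optimal schedule: Thu-AM→Varga+Ekwueme, Thu-PM→Ekwueme+Abara, Fri-AM→Ekwueme, Fri-PM→Varga+Singh, Sat-AM→Varga, Sat-PM→Kapoor, Sun-AM→Abara, Sun-PM→Kapoor.
Total: 20 + 22 + 22 + 23 + 22 + 20 + 25 + 20 + 21 + 23 + 21 = £239.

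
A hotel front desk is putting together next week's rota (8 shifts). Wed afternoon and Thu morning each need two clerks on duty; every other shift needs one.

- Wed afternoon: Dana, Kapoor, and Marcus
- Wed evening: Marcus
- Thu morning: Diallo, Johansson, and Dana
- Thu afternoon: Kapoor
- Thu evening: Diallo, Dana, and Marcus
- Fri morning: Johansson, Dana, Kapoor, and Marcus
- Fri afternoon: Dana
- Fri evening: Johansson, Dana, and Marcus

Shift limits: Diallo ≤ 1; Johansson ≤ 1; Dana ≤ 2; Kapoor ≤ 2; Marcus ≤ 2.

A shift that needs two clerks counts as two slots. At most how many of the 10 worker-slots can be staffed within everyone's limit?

8

Total capacity across all clerks is 1+1+2+2+2 = 8, and 10 slots are needed, so at most 8 can be filled.
An assignment achieving 8: Wed afternoon→Dana+Kapoor, Wed evening→Marcus, Thu morning→Diallo+Johansson, Thu afternoon→Kapoor, Thu evening→Marcus, Fri afternoon→Dana.
Loads: Diallo 1/1, Johansson 1/1, Dana 2/2, Kapoor 2/2, Marcus 2/2.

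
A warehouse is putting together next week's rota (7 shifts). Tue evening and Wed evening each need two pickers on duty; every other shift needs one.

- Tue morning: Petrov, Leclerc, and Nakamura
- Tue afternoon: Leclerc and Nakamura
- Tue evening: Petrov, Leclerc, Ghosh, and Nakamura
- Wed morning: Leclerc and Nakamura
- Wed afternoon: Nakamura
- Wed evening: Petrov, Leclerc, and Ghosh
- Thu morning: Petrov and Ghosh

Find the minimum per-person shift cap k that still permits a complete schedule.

With 4 pickers and 9 worker-slots to fill, someone must work at least ⌈9/4⌉ = 3 shifts, so k ≥ 3.
k = 3 works: Tue morning→Petrov, Tue afternoon→Leclerc, Tue evening→Ghosh+Nakamura, Wed morning→Leclerc, Wed afternoon→Nakamura, Wed evening→Petrov+Leclerc, Thu morning→Petrov.
Loads: Petrov 3, Leclerc 3, Ghosh 1, Nakamura 2 — all ≤ 3.

3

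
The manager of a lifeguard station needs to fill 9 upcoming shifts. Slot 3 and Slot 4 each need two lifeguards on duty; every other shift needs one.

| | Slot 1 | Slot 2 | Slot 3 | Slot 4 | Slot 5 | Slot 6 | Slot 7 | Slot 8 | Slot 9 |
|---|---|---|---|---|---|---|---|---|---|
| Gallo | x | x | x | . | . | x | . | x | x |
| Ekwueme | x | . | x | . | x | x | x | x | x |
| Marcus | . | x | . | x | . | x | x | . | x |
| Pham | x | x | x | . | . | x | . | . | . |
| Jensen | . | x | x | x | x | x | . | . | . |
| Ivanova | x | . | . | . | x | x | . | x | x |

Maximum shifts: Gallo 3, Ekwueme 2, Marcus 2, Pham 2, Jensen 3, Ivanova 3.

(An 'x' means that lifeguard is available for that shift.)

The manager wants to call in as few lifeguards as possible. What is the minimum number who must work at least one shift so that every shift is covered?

4

11 slots to fill and no one can take more than 3, so at least ⌈11/3⌉ = 4 lifeguards are needed.
Gallo, Marcus, Jensen, and Ivanova alone can cover everything: Slot 1→Gallo, Slot 2→Gallo, Slot 3→Gallo+Jensen, Slot 4→Marcus+Jensen, Slot 5→Jensen, Slot 6→Ivanova, Slot 7→Marcus, Slot 8→Ivanova, Slot 9→Ivanova.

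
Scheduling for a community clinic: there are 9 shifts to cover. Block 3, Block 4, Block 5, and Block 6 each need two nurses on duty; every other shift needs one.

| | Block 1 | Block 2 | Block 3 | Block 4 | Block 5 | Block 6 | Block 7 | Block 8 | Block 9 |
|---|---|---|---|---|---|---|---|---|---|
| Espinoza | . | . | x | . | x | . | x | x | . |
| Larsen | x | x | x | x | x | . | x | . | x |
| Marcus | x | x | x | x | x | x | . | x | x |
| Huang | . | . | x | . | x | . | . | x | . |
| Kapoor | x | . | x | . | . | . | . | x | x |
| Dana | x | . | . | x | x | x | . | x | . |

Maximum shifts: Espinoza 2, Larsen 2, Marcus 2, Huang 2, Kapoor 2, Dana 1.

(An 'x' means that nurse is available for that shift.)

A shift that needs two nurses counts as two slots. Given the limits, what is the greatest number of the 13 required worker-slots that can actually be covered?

11

Total capacity across all nurses is 2+2+2+2+2+1 = 11, and 13 slots are needed, so at most 11 can be filled.
An assignment achieving 11: Block 1→Kapoor, Block 2→Larsen, Block 3→Espinoza+Huang, Block 4→Larsen+Marcus, Block 5→Huang, Block 6→Marcus+Dana, Block 7→Espinoza, Block 9→Kapoor.
Loads: Espinoza 2/2, Larsen 2/2, Marcus 2/2, Huang 2/2, Kapoor 2/2, Dana 1/1.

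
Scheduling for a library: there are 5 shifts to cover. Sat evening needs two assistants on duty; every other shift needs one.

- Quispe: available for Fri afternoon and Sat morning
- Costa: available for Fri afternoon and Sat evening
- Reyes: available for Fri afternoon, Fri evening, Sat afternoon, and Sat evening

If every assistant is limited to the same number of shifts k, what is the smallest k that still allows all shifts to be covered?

With 3 assistants and 6 worker-slots to fill, someone must work at least ⌈6/3⌉ = 2 shifts, so k ≥ 2.
k = 2 fails: Shifts {Fri evening, Sat afternoon, Sat evening} need 4 worker-slots in total, but the assistants available for any of those shifts (Costa and Reyes) can supply at most 3 among them. So no valid schedule exists.
k = 3 works: Fri afternoon→Quispe, Fri evening→Reyes, Sat morning→Quispe, Sat afternoon→Reyes, Sat evening→Costa+Reyes.
Loads: Quispe 2, Costa 1, Reyes 3 — all ≤ 3.

3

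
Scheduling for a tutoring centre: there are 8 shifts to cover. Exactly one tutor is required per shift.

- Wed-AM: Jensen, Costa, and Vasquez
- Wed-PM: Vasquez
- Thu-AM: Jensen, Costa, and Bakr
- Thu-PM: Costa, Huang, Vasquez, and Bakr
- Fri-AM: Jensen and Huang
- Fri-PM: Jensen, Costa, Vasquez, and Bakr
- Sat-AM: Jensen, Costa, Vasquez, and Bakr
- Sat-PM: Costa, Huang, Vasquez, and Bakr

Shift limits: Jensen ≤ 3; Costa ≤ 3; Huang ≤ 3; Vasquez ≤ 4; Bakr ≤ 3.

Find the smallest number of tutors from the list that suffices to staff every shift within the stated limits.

8 slots to fill and no one can take more than 4, so at least ⌈8/4⌉ = 2 tutors are needed.
Any 2 tutors together have capacity at most 4+3 = 7 < 8 slots, so 2 can never suffice.
Jensen, Costa, and Vasquez alone can cover everything: Wed-AM→Jensen, Wed-PM→Vasquez, Thu-AM→Jensen, Thu-PM→Costa, Fri-AM→Jensen, Fri-PM→Costa, Sat-AM→Vasquez, Sat-PM→Costa.

3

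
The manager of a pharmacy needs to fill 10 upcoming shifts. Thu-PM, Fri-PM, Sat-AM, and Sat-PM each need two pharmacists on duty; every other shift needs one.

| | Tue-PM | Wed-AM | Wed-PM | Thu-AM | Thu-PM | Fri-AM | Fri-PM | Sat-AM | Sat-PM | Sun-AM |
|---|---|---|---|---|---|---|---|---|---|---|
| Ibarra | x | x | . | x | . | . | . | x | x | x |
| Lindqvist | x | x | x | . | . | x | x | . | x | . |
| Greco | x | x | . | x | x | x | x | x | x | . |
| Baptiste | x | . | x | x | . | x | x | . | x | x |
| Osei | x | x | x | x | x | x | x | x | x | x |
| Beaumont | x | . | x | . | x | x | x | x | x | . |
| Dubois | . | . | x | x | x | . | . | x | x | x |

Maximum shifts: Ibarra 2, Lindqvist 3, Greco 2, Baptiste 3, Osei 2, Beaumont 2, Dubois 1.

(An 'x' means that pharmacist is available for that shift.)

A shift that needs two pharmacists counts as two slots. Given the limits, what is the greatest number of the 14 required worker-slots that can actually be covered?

Total capacity across all pharmacists is 2+3+2+3+2+2+1 = 15, and 14 slots are needed, so at most 14 can be filled.
An assignment achieving 14: Tue-PM→Baptiste, Wed-AM→Ibarra, Wed-PM→Lindqvist, Thu-AM→Greco, Thu-PM→Greco+Osei, Fri-AM→Lindqvist, Fri-PM→Lindqvist+Baptiste, Sat-AM→Osei+Beaumont, Sat-PM→Baptiste+Beaumont, Sun-AM→Ibarra.
Loads: Ibarra 2/2, Lindqvist 3/3, Greco 2/2, Baptiste 3/3, Osei 2/2, Beaumont 2/2, Dubois 0/1.

14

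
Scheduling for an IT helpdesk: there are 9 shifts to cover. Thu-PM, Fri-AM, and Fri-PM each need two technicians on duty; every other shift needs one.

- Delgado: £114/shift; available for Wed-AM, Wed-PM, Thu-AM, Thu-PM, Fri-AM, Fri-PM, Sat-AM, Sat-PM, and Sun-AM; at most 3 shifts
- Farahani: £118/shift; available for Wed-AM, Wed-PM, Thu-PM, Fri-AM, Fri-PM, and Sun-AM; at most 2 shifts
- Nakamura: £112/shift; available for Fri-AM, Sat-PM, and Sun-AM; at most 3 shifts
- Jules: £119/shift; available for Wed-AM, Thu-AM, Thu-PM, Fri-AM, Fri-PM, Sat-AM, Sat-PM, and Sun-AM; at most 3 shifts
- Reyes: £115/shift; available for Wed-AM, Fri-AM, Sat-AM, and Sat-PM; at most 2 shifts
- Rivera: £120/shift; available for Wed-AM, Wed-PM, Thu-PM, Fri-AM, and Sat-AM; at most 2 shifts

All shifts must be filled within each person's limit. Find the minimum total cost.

£1382

Picking the cheapest available technician for each shift independently would cost £1370, but that ignores the shift limits.
An optimal schedule: Wed-AM→Reyes, Wed-PM→Delgado, Thu-AM→Delgado, Thu-PM→Farahani+Jules, Fri-AM→Nakamura+Jules, Fri-PM→Delgado+Farahani, Sat-AM→Reyes, Sat-PM→Nakamura, Sun-AM→Nakamura.
Total: 115 + 114 + 114 + 118 + 119 + 112 + 119 + 114 + 118 + 115 + 112 + 112 = £1382.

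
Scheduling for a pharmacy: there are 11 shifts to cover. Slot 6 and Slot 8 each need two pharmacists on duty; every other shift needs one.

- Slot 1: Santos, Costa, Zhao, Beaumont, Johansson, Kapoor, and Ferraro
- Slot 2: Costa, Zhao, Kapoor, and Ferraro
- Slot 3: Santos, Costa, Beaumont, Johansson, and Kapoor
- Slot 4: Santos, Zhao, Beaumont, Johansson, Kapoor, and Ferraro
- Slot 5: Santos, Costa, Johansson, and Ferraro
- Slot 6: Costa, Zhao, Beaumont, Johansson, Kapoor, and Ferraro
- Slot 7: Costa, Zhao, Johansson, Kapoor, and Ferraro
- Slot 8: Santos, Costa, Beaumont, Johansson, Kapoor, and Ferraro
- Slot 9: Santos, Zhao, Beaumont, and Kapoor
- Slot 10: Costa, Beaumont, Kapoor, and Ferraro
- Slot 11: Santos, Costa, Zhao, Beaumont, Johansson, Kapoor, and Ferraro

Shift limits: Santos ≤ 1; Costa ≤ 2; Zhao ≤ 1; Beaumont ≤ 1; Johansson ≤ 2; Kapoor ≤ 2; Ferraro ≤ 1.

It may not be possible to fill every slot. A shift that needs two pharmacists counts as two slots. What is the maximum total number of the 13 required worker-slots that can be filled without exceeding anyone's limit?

10

Total capacity across all pharmacists is 1+2+1+1+2+2+1 = 10, and 13 slots are needed, so at most 10 can be filled.
An assignment achieving 10: Slot 2→Costa, Slot 3→Beaumont, Slot 4→Johansson, Slot 5→Santos, Slot 6→Kapoor+Ferraro, Slot 7→Johansson, Slot 8→Kapoor, Slot 9→Zhao, Slot 10→Costa.
Loads: Santos 1/1, Costa 2/2, Zhao 1/1, Beaumont 1/1, Johansson 2/2, Kapoor 2/2, Ferraro 1/1.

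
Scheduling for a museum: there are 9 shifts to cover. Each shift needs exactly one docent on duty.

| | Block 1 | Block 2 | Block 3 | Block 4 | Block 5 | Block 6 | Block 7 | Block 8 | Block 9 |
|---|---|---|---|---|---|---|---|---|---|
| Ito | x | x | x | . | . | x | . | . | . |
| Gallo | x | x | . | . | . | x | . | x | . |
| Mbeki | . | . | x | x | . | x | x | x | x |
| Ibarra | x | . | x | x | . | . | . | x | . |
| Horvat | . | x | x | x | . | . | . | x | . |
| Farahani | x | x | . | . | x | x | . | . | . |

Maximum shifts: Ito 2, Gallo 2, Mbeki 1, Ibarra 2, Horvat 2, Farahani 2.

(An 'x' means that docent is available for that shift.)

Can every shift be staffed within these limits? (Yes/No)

Total capacity is 11 and 9 slots are needed, so capacity alone doesn't rule it out.
Shifts {Block 7, Block 9} need 2 worker-slots in total, but the docents available for any of those shifts (Mbeki) can supply at most 1 among them. So no valid schedule exists.

No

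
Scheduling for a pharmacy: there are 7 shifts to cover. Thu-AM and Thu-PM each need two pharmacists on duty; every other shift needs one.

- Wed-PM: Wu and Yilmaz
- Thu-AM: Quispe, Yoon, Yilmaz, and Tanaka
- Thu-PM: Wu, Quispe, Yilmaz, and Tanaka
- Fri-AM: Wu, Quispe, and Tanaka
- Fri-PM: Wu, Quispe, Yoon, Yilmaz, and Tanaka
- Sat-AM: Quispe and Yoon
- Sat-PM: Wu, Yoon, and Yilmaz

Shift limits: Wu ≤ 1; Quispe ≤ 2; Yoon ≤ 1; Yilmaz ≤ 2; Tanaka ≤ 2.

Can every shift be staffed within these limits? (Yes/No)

No

Total capacity is 1+2+1+2+2 = 8 but 9 worker-slots are needed — infeasible.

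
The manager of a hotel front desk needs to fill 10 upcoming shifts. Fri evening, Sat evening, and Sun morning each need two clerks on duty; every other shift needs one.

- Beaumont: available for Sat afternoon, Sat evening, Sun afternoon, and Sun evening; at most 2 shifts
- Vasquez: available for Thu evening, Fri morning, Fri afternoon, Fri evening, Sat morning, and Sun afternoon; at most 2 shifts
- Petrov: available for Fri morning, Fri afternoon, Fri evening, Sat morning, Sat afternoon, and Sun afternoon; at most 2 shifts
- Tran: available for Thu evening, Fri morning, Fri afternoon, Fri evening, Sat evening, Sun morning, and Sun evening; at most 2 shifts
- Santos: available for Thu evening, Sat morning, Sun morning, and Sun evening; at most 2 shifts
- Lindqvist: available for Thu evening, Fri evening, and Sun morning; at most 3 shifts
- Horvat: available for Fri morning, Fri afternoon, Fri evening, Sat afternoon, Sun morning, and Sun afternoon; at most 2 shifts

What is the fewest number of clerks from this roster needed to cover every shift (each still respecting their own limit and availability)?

13 slots to fill and no one can take more than 3, so at least ⌈13/3⌉ = 5 clerks are needed.
Any 5 clerks together have capacity at most 3+2+2+2+2 = 11 < 13 slots, so 5 can never suffice.
Beaumont, Vasquez, Petrov, Tran, Santos, and Lindqvist alone can cover everything: Thu evening→Lindqvist, Fri morning→Vasquez, Fri afternoon→Vasquez, Fri evening→Tran+Lindqvist, Sat morning→Petrov, Sat afternoon→Beaumont, Sat evening→Beaumont+Tran, Sun morning→Santos+Lindqvist, Sun afternoon→Petrov, Sun evening→Santos.

6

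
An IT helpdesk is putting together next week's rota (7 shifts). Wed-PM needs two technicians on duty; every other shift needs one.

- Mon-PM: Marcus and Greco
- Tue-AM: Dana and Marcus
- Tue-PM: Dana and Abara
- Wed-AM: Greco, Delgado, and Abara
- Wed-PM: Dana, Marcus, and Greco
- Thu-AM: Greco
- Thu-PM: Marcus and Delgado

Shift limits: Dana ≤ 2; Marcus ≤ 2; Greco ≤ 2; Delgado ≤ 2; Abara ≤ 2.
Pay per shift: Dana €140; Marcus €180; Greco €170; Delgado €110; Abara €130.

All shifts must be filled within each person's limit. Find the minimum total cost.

Thu-AM can only be covered by Greco, so that assignment is forced.
Picking the cheapest available technician for each shift independently would cost €1140, but that ignores the shift limits.
An optimal schedule: Mon-PM→Greco, Tue-AM→Dana, Tue-PM→Abara, Wed-AM→Delgado, Wed-PM→Dana+Marcus, Thu-AM→Greco, Thu-PM→Delgado.
Total: 170 + 140 + 130 + 110 + 140 + 180 + 170 + 110 = €1150.

€1150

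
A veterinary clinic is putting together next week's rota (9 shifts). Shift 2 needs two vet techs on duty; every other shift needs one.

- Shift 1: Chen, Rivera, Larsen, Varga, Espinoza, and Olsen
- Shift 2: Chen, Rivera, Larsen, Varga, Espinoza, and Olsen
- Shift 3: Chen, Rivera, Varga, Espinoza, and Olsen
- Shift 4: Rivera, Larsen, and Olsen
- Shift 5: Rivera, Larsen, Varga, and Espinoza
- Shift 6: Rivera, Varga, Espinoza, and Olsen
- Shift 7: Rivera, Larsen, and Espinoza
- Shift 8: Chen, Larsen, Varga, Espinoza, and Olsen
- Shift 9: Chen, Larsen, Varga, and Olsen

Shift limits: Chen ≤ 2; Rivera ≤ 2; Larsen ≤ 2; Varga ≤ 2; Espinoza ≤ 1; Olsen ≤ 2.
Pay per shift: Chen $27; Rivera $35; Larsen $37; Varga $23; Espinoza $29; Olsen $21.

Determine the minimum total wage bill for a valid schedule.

$278

Picking the cheapest available vet tech for each shift independently would cost $222, but that ignores the shift limits.
An optimal schedule: Shift 1→Rivera, Shift 2→Rivera+Larsen, Shift 3→Chen, Shift 4→Olsen, Shift 5→Varga, Shift 6→Olsen, Shift 7→Espinoza, Shift 8→Chen, Shift 9→Varga.
Total: 35 + 35 + 37 + 27 + 21 + 23 + 21 + 29 + 27 + 23 = $278.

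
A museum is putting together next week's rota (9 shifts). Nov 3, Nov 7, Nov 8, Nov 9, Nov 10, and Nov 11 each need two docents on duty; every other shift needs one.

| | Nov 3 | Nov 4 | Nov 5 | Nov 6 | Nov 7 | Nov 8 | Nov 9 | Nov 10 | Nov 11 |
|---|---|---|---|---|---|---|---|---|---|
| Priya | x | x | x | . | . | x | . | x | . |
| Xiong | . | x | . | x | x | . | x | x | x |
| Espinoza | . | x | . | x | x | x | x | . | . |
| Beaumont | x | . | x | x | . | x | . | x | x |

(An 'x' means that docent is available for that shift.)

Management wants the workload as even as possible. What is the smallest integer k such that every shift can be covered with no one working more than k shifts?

With 4 docents and 15 worker-slots to fill, someone must work at least ⌈15/4⌉ = 4 shifts, so k ≥ 4.
k = 4 works: Nov 3→Priya+Beaumont, Nov 4→Priya, Nov 5→Priya, Nov 6→Xiong, Nov 7→Xiong+Espinoza, Nov 8→Espinoza+Beaumont, Nov 9→Xiong+Espinoza, Nov 10→Priya+Beaumont, Nov 11→Xiong+Beaumont.
Loads: Priya 4, Xiong 4, Espinoza 3, Beaumont 4 — all ≤ 4.

4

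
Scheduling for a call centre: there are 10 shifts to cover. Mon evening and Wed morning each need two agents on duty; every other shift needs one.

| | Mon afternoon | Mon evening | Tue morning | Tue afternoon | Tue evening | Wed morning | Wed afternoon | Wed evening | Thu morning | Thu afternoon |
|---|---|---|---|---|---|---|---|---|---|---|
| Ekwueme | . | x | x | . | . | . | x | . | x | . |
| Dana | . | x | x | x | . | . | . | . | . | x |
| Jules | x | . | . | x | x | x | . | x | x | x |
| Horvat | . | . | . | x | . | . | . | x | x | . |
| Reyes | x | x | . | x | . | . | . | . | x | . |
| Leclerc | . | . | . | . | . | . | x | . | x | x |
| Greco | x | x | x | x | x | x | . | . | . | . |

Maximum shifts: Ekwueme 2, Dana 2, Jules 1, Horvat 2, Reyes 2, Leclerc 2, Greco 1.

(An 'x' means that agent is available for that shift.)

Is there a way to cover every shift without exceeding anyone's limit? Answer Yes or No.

Total capacity is 12 and 12 slots are needed, so capacity alone doesn't rule it out.
Shifts {Tue evening, Wed morning} need 3 worker-slots in total, but the agents available for any of those shifts (Jules and Greco) can supply at most 2 among them. So no valid schedule exists.

No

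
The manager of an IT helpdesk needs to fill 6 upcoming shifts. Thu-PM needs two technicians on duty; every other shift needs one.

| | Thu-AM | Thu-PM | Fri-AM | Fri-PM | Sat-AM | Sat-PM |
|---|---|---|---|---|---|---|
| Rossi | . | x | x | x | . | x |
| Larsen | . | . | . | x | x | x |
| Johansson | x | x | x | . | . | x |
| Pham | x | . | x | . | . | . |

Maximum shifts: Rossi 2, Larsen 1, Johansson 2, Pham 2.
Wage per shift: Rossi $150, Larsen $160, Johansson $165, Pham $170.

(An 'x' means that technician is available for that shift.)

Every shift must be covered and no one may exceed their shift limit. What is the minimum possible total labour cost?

Thu-PM can only be covered by Rossi and Johansson, so that assignment is forced.
Sat-AM can only be covered by Larsen, so that assignment is forced.
Picking the cheapest available technician for each shift independently would cost $1090, but that ignores the shift limits.
An optimal schedule: Thu-AM→Pham, Thu-PM→Rossi+Johansson, Fri-AM→Pham, Fri-PM→Rossi, Sat-AM→Larsen, Sat-PM→Johansson.
Total: 170 + 150 + 165 + 170 + 150 + 160 + 165 = $1130.

$1130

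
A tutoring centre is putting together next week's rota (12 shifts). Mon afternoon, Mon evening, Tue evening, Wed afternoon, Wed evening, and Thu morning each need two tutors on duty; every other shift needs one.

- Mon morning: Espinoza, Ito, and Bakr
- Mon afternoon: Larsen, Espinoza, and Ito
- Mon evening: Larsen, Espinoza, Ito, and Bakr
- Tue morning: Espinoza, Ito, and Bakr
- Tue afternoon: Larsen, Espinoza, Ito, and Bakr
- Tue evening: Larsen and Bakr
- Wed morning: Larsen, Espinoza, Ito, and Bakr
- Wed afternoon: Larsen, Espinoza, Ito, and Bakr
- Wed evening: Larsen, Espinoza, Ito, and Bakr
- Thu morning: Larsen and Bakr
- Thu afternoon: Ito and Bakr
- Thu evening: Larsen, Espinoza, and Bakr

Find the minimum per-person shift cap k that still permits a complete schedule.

5

With 4 tutors and 18 worker-slots to fill, someone must work at least ⌈18/4⌉ = 5 shifts, so k ≥ 5.
k = 5 works: Mon morning→Espinoza, Mon afternoon→Larsen+Espinoza, Mon evening→Espinoza+Ito, Tue morning→Espinoza, Tue afternoon→Larsen, Tue evening→Larsen+Bakr, Wed morning→Espinoza, Wed afternoon→Ito+Bakr, Wed evening→Ito+Bakr, Thu morning→Larsen+Bakr, Thu afternoon→Ito, Thu evening→Larsen.
Loads: Larsen 5, Espinoza 5, Ito 4, Bakr 4 — all ≤ 5.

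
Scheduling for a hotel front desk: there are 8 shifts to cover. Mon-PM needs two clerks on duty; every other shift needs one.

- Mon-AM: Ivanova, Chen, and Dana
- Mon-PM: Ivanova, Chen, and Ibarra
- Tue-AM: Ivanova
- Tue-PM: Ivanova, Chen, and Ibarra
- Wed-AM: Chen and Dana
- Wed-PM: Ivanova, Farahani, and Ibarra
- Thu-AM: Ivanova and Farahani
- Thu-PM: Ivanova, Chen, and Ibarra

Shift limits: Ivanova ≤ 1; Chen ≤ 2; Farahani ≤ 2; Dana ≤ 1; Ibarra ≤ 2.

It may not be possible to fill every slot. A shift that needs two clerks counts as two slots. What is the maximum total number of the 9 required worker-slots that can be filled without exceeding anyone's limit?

Total capacity across all clerks is 1+2+2+1+2 = 8, and 9 slots are needed, so at most 8 can be filled.
An assignment achieving 8: Mon-AM→Dana, Mon-PM→Chen+Ibarra, Tue-AM→Ivanova, Tue-PM→Ibarra, Wed-AM→Chen, Wed-PM→Farahani, Thu-AM→Farahani.
Loads: Ivanova 1/1, Chen 2/2, Farahani 2/2, Dana 1/1, Ibarra 2/2.

8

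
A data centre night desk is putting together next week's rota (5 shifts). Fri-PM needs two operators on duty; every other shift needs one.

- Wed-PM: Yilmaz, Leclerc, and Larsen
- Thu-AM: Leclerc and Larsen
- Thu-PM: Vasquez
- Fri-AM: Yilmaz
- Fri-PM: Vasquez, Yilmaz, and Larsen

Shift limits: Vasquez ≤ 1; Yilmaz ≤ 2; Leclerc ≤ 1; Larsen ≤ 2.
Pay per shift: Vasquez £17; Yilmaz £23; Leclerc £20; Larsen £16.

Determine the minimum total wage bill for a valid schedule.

Thu-PM can only be covered by Vasquez, so that assignment is forced.
Fri-AM can only be covered by Yilmaz, so that assignment is forced.
Picking the cheapest available operator for each shift independently would cost £105, but that ignores the shift limits.
An optimal schedule: Wed-PM→Larsen, Thu-AM→Leclerc, Thu-PM→Vasquez, Fri-AM→Yilmaz, Fri-PM→Yilmaz+Larsen.
Total: 16 + 20 + 17 + 23 + 23 + 16 = £115.

£115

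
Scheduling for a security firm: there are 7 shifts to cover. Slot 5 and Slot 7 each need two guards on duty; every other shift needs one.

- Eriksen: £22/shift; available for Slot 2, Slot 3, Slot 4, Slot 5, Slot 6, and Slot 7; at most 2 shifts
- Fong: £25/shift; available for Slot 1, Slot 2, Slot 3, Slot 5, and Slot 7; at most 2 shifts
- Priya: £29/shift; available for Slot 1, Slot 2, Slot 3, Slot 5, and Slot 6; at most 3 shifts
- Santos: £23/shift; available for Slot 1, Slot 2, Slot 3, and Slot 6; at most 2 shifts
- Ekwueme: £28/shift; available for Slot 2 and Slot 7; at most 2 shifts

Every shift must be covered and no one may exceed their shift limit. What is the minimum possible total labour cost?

£225

Slot 4 can only be covered by Eriksen, so that assignment is forced.
Picking the cheapest available guard for each shift independently would cost £205, but that ignores the shift limits.
An optimal schedule: Slot 1→Santos, Slot 2→Ekwueme, Slot 3→Priya, Slot 4→Eriksen, Slot 5→Eriksen+Fong, Slot 6→Santos, Slot 7→Fong+Ekwueme.
Total: 23 + 28 + 29 + 22 + 22 + 25 + 23 + 25 + 28 = £225.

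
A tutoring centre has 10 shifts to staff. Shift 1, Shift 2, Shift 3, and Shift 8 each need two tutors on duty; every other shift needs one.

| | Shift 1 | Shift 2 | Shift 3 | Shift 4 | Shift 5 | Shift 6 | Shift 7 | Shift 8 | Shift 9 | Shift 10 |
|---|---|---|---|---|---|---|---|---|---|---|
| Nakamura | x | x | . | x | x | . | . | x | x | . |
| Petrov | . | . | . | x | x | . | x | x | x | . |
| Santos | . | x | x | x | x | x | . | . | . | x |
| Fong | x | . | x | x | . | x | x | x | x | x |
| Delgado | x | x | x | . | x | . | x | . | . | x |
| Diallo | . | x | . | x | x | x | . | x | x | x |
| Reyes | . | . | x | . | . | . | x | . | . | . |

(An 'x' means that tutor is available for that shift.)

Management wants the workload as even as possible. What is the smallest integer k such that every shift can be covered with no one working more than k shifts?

2

With 7 tutors and 14 worker-slots to fill, someone must work at least ⌈14/7⌉ = 2 shifts, so k ≥ 2.
k = 2 works: Shift 1→Nakamura+Fong, Shift 2→Delgado+Diallo, Shift 3→Delgado+Reyes, Shift 4→Petrov, Shift 5→Petrov, Shift 6→Santos, Shift 7→Reyes, Shift 8→Fong+Diallo, Shift 9→Nakamura, Shift 10→Santos.
Loads: Nakamura 2, Petrov 2, Santos 2, Fong 2, Delgado 2, Diallo 2, Reyes 2 — all ≤ 2.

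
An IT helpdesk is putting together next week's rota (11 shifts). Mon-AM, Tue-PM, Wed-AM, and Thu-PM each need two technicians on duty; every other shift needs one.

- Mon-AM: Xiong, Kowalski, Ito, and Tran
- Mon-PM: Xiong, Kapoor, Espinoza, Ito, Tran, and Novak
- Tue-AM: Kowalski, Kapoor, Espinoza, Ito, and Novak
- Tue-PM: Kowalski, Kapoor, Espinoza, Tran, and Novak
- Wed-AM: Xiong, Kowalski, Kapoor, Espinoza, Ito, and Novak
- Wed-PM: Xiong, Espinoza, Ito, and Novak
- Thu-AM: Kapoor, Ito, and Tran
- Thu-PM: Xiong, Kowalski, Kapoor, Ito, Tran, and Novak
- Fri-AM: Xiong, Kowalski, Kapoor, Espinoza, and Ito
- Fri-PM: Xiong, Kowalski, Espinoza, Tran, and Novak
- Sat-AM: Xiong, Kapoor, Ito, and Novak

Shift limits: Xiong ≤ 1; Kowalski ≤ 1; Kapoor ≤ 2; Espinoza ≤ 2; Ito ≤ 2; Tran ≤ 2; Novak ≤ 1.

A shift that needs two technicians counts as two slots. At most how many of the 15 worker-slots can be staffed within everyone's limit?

Total capacity across all technicians is 1+1+2+2+2+2+1 = 11, and 15 slots are needed, so at most 11 can be filled.
An assignment achieving 11: Mon-AM→Xiong+Kowalski, Mon-PM→Ito, Tue-AM→Espinoza, Tue-PM→Tran+Novak, Wed-PM→Espinoza, Thu-AM→Kapoor, Fri-AM→Ito, Fri-PM→Tran, Sat-AM→Kapoor.
Loads: Xiong 1/1, Kowalski 1/1, Kapoor 2/2, Espinoza 2/2, Ito 2/2, Tran 2/2, Novak 1/1.

11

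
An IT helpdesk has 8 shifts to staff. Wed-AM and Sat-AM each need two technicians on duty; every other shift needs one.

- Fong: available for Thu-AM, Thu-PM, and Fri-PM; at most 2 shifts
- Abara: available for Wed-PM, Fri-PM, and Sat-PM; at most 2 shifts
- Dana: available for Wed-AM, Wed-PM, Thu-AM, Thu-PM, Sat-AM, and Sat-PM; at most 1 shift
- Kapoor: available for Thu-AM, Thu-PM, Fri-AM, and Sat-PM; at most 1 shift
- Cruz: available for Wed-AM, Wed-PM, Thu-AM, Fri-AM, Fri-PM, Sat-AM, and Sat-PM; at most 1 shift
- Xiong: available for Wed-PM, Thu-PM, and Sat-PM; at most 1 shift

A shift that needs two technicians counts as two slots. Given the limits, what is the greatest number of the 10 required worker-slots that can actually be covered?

8

Total capacity across all technicians is 2+2+1+1+1+1 = 8, and 10 slots are needed, so at most 8 can be filled.
An assignment achieving 8: Wed-AM→Dana+Cruz, Wed-PM→Abara, Thu-AM→Fong, Thu-PM→Xiong, Fri-AM→Kapoor, Fri-PM→Fong, Sat-PM→Abara.
Loads: Fong 2/2, Abara 2/2, Dana 1/1, Kapoor 1/1, Cruz 1/1, Xiong 1/1.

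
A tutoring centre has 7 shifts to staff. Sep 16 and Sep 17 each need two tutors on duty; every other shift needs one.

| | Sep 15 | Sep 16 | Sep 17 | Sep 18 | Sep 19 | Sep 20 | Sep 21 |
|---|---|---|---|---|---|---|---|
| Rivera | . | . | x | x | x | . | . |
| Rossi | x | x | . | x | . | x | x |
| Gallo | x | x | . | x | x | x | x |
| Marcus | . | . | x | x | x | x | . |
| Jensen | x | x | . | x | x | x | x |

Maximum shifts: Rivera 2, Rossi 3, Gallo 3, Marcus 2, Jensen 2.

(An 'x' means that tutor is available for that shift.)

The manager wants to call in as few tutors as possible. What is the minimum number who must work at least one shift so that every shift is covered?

4

9 slots to fill and no one can take more than 3, so at least ⌈9/3⌉ = 3 tutors are needed.
Any 3 tutors together have capacity at most 3+3+2 = 8 < 9 slots, so 3 can never suffice.
Rivera, Rossi, Gallo, and Marcus alone can cover everything: Sep 15→Rossi, Sep 16→Rossi+Gallo, Sep 17→Rivera+Marcus, Sep 18→Gallo, Sep 19→Rivera, Sep 20→Gallo, Sep 21→Rossi.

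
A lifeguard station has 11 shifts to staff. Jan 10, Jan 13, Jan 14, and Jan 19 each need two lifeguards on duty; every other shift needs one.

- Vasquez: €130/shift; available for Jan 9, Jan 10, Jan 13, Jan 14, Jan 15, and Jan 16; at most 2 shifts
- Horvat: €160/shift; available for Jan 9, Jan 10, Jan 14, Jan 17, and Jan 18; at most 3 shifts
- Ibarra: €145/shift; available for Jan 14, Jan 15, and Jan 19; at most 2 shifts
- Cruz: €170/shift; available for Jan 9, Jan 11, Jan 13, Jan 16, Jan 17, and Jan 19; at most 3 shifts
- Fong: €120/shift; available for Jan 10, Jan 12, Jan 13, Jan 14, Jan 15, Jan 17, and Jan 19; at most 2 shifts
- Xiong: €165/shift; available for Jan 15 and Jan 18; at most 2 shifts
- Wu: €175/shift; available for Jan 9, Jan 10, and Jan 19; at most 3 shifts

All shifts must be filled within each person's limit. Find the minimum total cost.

Jan 11 can only be covered by Cruz, so that assignment is forced.
Jan 12 can only be covered by Fong, so that assignment is forced.
Picking the cheapest available lifeguard for each shift independently would cost €1965, but that ignores the shift limits.
An optimal schedule: Jan 9→Cruz, Jan 10→Horvat+Wu, Jan 11→Cruz, Jan 12→Fong, Jan 13→Fong+Vasquez, Jan 14→Ibarra+Horvat, Jan 15→Xiong, Jan 16→Vasquez, Jan 17→Horvat, Jan 18→Xiong, Jan 19→Ibarra+Cruz.
Total: 170 + 160 + 175 + 170 + 120 + 120 + 130 + 145 + 160 + 165 + 130 + 160 + 165 + 145 + 170 = €2285.

€2285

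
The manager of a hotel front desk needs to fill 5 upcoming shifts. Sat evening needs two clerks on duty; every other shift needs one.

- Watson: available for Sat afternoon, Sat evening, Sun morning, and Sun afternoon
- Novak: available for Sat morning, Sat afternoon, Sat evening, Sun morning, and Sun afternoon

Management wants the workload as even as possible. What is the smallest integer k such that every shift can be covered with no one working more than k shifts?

With 2 clerks and 6 worker-slots to fill, someone must work at least ⌈6/2⌉ = 3 shifts, so k ≥ 3.
k = 3 works: Sat morning→Novak, Sat afternoon→Watson, Sat evening→Watson+Novak, Sun morning→Watson, Sun afternoon→Novak.
Loads: Watson 3, Novak 3 — all ≤ 3.

3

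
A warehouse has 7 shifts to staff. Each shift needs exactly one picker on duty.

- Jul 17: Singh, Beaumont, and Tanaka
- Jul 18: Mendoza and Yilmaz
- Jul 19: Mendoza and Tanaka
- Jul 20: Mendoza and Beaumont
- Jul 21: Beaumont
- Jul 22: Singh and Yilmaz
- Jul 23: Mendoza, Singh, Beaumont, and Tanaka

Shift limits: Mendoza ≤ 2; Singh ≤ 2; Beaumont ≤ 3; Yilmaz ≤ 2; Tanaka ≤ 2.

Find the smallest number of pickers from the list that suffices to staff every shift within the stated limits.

3

7 slots to fill and no one can take more than 3, so at least ⌈7/3⌉ = 3 pickers are needed.
Mendoza, Singh, and Beaumont alone can cover everything: Jul 17→Singh, Jul 18→Mendoza, Jul 19→Mendoza, Jul 20→Beaumont, Jul 21→Beaumont, Jul 22→Singh, Jul 23→Beaumont.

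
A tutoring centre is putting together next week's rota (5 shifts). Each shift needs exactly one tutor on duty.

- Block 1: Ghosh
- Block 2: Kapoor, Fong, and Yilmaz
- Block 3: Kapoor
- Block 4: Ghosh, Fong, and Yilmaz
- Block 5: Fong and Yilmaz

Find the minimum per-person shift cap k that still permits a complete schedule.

2

With 4 tutors and 5 worker-slots to fill, someone must work at least ⌈5/4⌉ = 2 shifts, so k ≥ 2.
k = 2 works: Block 1→Ghosh, Block 2→Kapoor, Block 3→Kapoor, Block 4→Ghosh, Block 5→Fong.
Loads: Ghosh 2, Kapoor 2, Fong 1, Yilmaz 0 — all ≤ 2.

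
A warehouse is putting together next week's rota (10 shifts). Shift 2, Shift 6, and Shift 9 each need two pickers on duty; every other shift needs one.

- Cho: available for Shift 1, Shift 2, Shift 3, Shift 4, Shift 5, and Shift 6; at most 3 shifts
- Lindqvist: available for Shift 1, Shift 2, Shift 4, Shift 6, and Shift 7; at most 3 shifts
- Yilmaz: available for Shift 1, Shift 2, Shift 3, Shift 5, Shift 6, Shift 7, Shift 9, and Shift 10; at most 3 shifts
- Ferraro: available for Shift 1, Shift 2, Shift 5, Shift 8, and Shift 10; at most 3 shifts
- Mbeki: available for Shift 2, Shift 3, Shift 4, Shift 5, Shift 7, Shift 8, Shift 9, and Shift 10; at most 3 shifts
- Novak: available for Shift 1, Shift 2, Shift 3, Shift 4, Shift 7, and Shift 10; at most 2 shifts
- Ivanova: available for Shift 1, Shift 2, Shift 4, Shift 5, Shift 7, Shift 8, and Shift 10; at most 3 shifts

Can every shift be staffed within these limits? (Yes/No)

Shift 9 can only be covered by Yilmaz and Mbeki, so that assignment is forced.
One valid schedule: Shift 1→Lindqvist, Shift 2→Ferraro+Mbeki, Shift 3→Cho, Shift 4→Cho, Shift 5→Yilmaz, Shift 6→Cho+Lindqvist, Shift 7→Lindqvist, Shift 8→Ferraro, Shift 9→Yilmaz+Mbeki, Shift 10→Yilmaz.
Loads: Cho 3/3, Lindqvist 3/3, Yilmaz 3/3, Ferraro 2/3, Mbeki 2/3, Novak 0/2, Ivanova 0/3 — all within limits.

Yes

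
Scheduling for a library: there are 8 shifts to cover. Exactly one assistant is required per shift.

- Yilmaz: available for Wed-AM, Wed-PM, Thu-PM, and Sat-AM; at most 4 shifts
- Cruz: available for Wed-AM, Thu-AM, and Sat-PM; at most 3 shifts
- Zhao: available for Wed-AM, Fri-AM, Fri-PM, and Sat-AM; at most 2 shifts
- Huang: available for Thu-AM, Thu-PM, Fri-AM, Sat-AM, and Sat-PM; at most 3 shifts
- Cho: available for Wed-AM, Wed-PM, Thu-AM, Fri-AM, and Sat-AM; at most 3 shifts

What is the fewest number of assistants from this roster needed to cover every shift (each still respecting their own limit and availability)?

3

8 slots to fill and no one can take more than 4, so at least ⌈8/4⌉ = 2 assistants are needed.
Any 2 assistants together have capacity at most 4+3 = 7 < 8 slots, so 2 can never suffice.
Yilmaz, Cruz, and Zhao alone can cover everything: Wed-AM→Yilmaz, Wed-PM→Yilmaz, Thu-AM→Cruz, Thu-PM→Yilmaz, Fri-AM→Zhao, Fri-PM→Zhao, Sat-AM→Yilmaz, Sat-PM→Cruz.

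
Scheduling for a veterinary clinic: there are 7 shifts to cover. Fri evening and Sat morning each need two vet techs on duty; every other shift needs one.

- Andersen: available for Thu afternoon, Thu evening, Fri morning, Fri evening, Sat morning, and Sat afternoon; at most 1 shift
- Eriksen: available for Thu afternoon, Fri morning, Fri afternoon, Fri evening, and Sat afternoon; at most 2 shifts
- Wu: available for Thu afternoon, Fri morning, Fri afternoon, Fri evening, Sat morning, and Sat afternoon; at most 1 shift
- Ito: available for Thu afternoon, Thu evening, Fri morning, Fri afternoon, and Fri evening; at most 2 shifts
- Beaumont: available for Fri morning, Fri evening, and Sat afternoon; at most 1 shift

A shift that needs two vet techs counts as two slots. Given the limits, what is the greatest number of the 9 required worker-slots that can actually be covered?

7

Total capacity across all vet techs is 1+2+1+2+1 = 7, and 9 slots are needed, so at most 7 can be filled.
An assignment achieving 7: Thu afternoon→Eriksen, Thu evening→Andersen, Fri morning→Ito, Fri afternoon→Eriksen, Fri evening→Ito, Sat morning→Wu, Sat afternoon→Beaumont.
Loads: Andersen 1/1, Eriksen 2/2, Wu 1/1, Ito 2/2, Beaumont 1/1.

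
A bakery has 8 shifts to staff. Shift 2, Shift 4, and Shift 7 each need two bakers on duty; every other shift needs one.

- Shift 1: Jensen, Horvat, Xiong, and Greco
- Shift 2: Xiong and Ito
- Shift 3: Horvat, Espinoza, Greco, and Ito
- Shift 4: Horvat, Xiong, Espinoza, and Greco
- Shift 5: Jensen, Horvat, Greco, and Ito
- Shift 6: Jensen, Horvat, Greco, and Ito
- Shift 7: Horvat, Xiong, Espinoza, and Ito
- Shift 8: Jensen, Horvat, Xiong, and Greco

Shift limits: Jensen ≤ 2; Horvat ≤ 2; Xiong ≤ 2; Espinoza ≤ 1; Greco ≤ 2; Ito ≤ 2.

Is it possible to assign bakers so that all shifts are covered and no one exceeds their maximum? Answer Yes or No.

Shift 2 can only be covered by Xiong and Ito, so that assignment is forced.
One valid schedule: Shift 1→Jensen, Shift 2→Xiong+Ito, Shift 3→Horvat, Shift 4→Xiong+Greco, Shift 5→Jensen, Shift 6→Horvat, Shift 7→Espinoza+Ito, Shift 8→Greco.
Loads: Jensen 2/2, Horvat 2/2, Xiong 2/2, Espinoza 1/1, Greco 2/2, Ito 2/2 — all within limits.

Yes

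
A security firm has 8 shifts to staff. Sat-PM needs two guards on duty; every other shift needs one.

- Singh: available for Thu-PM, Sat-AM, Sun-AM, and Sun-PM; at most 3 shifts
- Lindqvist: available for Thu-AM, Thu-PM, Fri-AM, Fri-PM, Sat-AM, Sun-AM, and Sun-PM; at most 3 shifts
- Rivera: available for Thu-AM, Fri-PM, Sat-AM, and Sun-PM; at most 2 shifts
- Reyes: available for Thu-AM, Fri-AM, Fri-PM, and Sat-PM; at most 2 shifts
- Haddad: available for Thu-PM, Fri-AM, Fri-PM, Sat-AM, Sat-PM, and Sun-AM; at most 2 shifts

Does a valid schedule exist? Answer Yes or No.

Yes

Sat-PM can only be covered by Reyes and Haddad, so that assignment is forced.
One valid schedule: Thu-AM→Lindqvist, Thu-PM→Singh, Fri-AM→Lindqvist, Fri-PM→Lindqvist, Sat-AM→Rivera, Sat-PM→Reyes+Haddad, Sun-AM→Singh, Sun-PM→Singh.
Loads: Singh 3/3, Lindqvist 3/3, Rivera 1/2, Reyes 1/2, Haddad 1/2 — all within limits.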